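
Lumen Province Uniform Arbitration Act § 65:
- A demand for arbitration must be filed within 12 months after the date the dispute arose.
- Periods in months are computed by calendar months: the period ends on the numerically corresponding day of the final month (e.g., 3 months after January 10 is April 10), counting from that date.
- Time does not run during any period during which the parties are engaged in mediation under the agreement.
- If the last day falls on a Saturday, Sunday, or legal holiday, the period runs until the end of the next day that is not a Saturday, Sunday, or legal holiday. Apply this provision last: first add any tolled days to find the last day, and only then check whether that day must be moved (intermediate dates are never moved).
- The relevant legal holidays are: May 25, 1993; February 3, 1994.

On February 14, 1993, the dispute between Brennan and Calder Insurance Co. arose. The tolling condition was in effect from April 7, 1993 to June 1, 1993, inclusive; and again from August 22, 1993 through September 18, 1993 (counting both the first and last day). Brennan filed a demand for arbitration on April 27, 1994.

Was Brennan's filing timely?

12 months after February 14, 1993 is February 14, 1994.
From April 7, 1993 through June 1, 1993 inclusive is 56 days; tolling adds 56 days: February 14, 1994 + 56 days = April 11, 1994.
From August 22, 1993 through September 18, 1993 inclusive is 28 days; tolling adds 28 days: April 11, 1994 + 28 days = May 9, 1994.
May 9, 1994 is a Monday and not a legal holiday, so no extension applies.
The deadline is May 9, 1994; the filing on April 27, 1994 is on or before that date.

Yes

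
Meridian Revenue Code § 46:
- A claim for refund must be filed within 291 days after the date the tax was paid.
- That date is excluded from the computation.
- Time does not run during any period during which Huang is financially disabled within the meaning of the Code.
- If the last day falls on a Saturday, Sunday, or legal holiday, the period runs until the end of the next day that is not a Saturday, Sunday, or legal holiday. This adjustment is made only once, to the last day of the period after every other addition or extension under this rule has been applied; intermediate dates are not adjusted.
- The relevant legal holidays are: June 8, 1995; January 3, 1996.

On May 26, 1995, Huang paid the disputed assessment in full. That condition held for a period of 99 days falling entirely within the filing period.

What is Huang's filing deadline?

291 days after May 26, 1995 is March 12, 1996.
Tolling adds 99 days: March 12, 1996 + 99 days = June 19, 1996.
June 19, 1996 is a Wednesday and not a legal holiday, so no extension applies.

June 19, 1996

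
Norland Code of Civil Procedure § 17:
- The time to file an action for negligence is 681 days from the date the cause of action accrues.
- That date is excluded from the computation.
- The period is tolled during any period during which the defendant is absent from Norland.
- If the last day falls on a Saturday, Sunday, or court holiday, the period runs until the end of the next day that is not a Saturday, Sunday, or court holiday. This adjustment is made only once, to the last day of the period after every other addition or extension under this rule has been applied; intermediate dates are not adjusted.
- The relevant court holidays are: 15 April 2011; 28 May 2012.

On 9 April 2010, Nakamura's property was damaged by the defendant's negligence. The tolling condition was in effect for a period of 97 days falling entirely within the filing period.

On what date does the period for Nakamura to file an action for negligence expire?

May 29, 2012

681 days after 9 April 2010 is February 19, 2012.
Tolling adds 97 days: February 19, 2012 + 97 days = May 26, 2012.
May 26, 2012 is Saturday; May 27, 2012 is Sunday; May 28, 2012 is a listed holiday. The next qualifying day is May 29, 2012.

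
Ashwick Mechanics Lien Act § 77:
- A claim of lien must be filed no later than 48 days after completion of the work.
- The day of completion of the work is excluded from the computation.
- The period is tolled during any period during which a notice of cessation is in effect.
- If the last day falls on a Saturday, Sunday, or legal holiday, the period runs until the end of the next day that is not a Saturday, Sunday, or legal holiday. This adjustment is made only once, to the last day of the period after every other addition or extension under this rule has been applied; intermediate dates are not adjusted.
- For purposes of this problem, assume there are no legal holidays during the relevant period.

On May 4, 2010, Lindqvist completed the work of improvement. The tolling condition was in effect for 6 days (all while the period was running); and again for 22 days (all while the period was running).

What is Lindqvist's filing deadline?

48 days after May 4, 2010 is June 21, 2010.
Tolling adds 6 days: June 21, 2010 + 6 days = June 27, 2010.
Tolling adds 22 days: June 27, 2010 + 22 days = July 19, 2010.
July 19, 2010 is a Monday and not a legal holiday, so no extension applies.

July 19, 2010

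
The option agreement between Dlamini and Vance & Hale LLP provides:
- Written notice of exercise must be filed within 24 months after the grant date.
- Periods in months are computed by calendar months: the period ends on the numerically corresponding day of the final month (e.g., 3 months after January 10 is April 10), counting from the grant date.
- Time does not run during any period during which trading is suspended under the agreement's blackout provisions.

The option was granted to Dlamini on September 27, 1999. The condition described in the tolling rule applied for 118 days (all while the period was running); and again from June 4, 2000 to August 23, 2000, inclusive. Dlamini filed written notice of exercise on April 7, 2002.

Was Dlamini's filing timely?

Yes

24 months after September 27, 1999 is September 27, 2001.
Tolling adds 118 days: September 27, 2001 + 118 days = January 23, 2002.
From June 4, 2000 through August 23, 2000 inclusive is 81 days; tolling adds 81 days: January 23, 2002 + 81 days = April 14, 2002.
The deadline is April 14, 2002; the filing on April 7, 2002 is on or before that date.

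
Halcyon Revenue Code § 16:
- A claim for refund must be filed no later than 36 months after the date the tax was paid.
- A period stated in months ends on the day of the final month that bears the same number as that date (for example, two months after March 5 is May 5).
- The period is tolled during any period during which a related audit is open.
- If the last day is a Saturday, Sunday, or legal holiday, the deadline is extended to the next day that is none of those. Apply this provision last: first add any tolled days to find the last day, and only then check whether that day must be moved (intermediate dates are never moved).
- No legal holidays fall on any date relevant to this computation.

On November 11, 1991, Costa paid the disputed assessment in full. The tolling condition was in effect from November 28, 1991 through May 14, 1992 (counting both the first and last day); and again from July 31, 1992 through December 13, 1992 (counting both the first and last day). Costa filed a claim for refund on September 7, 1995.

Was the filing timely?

Yes

36 months after November 11, 1991 is November 11, 1994.
From November 28, 1991 through May 14, 1992 inclusive is 169 days; tolling adds 169 days: November 11, 1994 + 169 days = April 29, 1995.
From July 31, 1992 through December 13, 1992 inclusive is 136 days; tolling adds 136 days: April 29, 1995 + 136 days = September 12, 1995.
September 12, 1995 is a Tuesday and not a legal holiday, so no extension applies.
The deadline is September 12, 1995; the filing on September 7, 1995 is on or before that date.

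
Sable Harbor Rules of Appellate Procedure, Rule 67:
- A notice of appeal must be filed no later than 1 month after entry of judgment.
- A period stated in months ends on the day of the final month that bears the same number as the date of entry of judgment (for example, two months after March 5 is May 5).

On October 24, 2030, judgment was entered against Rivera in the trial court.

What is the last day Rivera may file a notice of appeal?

November 24, 2030

1 month after October 24, 2030 is November 24, 2030.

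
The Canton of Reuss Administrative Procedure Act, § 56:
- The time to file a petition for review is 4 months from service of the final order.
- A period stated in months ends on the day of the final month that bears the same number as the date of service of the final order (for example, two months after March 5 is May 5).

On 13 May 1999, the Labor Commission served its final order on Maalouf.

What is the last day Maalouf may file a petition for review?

September 13, 1999

4 months after 13 May 1999 is September 13, 1999.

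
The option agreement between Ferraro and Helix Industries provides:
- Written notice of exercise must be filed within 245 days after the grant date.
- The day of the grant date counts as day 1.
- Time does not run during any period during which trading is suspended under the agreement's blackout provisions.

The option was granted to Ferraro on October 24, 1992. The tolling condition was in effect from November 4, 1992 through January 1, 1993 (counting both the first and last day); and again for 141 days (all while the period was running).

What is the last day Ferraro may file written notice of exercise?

Counting October 24, 1992 as day 1, day 245 is June 25, 1993.
From November 4, 1992 through January 1, 1993 inclusive is 59 days; tolling adds 59 days: June 25, 1993 + 59 days = August 23, 1993.
Tolling adds 141 days: August 23, 1993 + 141 days = January 11, 1994.

January 11, 1994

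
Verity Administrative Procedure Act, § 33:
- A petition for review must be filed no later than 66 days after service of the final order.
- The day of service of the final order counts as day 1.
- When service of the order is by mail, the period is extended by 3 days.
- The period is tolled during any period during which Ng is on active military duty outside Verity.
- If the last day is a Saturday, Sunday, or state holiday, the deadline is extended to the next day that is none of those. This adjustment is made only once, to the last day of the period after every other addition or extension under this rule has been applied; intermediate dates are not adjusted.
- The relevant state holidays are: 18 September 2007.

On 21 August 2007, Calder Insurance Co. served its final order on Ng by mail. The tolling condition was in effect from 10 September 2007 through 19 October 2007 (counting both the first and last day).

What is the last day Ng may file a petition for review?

Counting 21 August 2007 as day 1, day 66 is October 25, 2007.
Service was by mail, adding 3 days: October 25, 2007 + 3 days = October 28, 2007.
From September 10, 2007 through October 19, 2007 inclusive is 40 days; tolling adds 40 days: October 28, 2007 + 40 days = December 7, 2007.
December 7, 2007 is a Friday and not a state holiday, so no extension applies.

December 7, 2007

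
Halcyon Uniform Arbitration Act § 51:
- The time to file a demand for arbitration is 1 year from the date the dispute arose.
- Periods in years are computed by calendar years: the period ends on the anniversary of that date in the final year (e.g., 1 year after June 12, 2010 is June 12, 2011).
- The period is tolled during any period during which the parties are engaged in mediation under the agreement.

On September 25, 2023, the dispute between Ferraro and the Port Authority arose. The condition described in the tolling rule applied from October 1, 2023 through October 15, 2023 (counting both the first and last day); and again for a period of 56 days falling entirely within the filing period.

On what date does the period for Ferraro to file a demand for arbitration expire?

December 5, 2024

1 year after September 25, 2023 is September 25, 2024.
From October 1, 2023 through October 15, 2023 inclusive is 15 days; tolling adds 15 days: September 25, 2024 + 15 days = October 10, 2024.
Tolling adds 56 days: October 10, 2024 + 56 days = December 5, 2024.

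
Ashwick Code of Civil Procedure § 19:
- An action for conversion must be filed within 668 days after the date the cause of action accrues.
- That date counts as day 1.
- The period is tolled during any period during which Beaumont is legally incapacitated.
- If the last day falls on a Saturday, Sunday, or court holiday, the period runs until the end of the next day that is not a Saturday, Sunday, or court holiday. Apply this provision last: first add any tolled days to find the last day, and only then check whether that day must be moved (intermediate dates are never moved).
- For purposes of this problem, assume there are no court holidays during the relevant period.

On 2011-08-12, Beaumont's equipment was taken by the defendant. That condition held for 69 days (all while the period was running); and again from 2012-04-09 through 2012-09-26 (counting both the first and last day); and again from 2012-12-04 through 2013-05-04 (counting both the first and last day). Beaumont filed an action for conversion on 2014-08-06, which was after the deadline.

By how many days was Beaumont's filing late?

Counting 2011-08-12 as day 1, day 668 is June 9, 2013.
Tolling adds 69 days: June 9, 2013 + 69 days = August 17, 2013.
From April 9, 2012 through September 26, 2012 inclusive is 171 days; tolling adds 171 days: August 17, 2013 + 171 days = February 4, 2014.
From December 4, 2012 through May 4, 2013 inclusive is 152 days; tolling adds 152 days: February 4, 2014 + 152 days = July 6, 2014.
July 6, 2014 is Sunday. The next qualifying day is July 7, 2014.
The deadline is July 7, 2014; from July 7, 2014 to August 6, 2014 is 30 days.

30 days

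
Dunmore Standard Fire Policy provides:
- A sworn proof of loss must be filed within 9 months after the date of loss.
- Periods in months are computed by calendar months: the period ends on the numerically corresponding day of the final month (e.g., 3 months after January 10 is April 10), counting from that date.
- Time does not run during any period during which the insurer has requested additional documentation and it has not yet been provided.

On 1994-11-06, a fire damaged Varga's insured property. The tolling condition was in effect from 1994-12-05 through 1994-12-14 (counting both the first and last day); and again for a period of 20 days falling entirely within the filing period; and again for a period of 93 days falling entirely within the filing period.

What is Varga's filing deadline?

December 7, 1995

9 months after 1994-11-06 is August 6, 1995.
From December 5, 1994 through December 14, 1994 inclusive is 10 days; tolling adds 10 days: August 6, 1995 + 10 days = August 16, 1995.
Tolling adds 20 days: August 16, 1995 + 20 days = September 5, 1995.
Tolling adds 93 days: September 5, 1995 + 93 days = December 7, 1995.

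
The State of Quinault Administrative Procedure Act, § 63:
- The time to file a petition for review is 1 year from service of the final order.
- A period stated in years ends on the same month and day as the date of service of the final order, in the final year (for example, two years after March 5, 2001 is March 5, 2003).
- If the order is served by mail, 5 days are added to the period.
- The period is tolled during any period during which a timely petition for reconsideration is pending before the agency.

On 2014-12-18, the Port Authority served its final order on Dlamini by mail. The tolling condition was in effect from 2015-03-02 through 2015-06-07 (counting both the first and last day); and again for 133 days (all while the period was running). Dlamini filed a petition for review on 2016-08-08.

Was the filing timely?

1 year after 2014-12-18 is December 18, 2015.
Service was by mail, adding 5 days: December 18, 2015 + 5 days = December 23, 2015.
From March 2, 2015 through June 7, 2015 inclusive is 98 days; tolling adds 98 days: December 23, 2015 + 98 days = March 30, 2016.
Tolling adds 133 days: March 30, 2016 + 133 days = August 10, 2016.
The deadline is August 10, 2016; the filing on August 8, 2016 is on or before that date.

Yes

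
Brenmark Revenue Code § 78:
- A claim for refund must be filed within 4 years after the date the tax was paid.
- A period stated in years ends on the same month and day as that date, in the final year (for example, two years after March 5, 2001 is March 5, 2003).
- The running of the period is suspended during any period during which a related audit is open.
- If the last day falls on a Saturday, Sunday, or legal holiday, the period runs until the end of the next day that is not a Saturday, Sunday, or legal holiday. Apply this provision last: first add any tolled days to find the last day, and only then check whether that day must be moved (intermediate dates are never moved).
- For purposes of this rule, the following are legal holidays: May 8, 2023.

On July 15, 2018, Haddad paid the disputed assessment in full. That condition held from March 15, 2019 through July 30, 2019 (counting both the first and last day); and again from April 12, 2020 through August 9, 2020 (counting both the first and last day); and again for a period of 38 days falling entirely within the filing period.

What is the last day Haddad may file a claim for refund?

May 9, 2023

4 years after July 15, 2018 is July 15, 2022.
From March 15, 2019 through July 30, 2019 inclusive is 138 days; tolling adds 138 days: July 15, 2022 + 138 days = November 30, 2022.
From April 12, 2020 through August 9, 2020 inclusive is 120 days; tolling adds 120 days: November 30, 2022 + 120 days = March 30, 2023.
Tolling adds 38 days: March 30, 2023 + 38 days = May 7, 2023.
May 7, 2023 is Sunday; May 8, 2023 is a listed holiday. The next qualifying day is May 9, 2023.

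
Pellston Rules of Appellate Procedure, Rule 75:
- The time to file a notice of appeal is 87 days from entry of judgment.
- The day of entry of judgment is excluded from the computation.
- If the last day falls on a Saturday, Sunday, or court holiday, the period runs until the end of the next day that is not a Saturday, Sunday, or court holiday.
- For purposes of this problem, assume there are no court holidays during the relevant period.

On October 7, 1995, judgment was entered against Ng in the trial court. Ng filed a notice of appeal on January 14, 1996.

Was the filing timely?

87 days after October 7, 1995 is January 2, 1996.
January 2, 1996 is a Tuesday and not a court holiday, so no extension applies.
The deadline is January 2, 1996; the filing on January 14, 1996 is after that date.

No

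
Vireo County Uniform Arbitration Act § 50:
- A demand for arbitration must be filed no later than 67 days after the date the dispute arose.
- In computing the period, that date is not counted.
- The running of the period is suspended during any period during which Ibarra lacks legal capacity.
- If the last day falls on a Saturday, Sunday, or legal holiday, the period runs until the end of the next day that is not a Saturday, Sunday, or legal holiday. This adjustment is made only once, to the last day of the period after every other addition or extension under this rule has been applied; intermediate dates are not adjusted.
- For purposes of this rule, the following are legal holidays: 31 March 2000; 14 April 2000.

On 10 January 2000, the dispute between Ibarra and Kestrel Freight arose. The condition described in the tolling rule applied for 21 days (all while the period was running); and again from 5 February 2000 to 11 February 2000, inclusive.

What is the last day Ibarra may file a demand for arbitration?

April 17, 2000

67 days after 10 January 2000 is March 17, 2000.
Tolling adds 21 days: March 17, 2000 + 21 days = April 7, 2000.
From February 5, 2000 through February 11, 2000 inclusive is 7 days; tolling adds 7 days: April 7, 2000 + 7 days = April 14, 2000.
April 14, 2000 is a listed holiday; April 15, 2000 is Saturday; April 16, 2000 is Sunday. The next qualifying day is April 17, 2000.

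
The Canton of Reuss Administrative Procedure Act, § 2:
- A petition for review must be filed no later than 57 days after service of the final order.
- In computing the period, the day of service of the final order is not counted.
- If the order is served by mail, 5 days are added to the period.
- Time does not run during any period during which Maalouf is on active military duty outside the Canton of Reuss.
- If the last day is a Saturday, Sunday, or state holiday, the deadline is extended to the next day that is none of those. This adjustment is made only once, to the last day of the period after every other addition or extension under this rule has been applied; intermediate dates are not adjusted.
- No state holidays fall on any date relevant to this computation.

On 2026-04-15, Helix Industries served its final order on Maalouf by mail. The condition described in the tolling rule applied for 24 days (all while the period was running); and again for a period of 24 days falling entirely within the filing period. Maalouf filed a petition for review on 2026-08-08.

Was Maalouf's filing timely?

No

57 days after 2026-04-15 is June 11, 2026.
Service was by mail, adding 5 days: June 11, 2026 + 5 days = June 16, 2026.
Tolling adds 24 days: June 16, 2026 + 24 days = July 10, 2026.
Tolling adds 24 days: July 10, 2026 + 24 days = August 3, 2026.
August 3, 2026 is a Monday and not a state holiday, so no extension applies.
The deadline is August 3, 2026; the filing on August 8, 2026 is after that date.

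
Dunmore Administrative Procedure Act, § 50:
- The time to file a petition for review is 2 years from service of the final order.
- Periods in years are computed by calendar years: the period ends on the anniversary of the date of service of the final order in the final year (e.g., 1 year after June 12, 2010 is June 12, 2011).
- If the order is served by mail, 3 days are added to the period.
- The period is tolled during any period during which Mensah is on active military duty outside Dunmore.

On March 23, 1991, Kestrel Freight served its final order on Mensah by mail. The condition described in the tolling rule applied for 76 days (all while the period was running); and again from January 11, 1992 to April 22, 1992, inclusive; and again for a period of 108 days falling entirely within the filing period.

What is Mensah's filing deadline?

January 7, 1994

2 years after March 23, 1991 is March 23, 1993.
Service was by mail, adding 3 days: March 23, 1993 + 3 days = March 26, 1993.
Tolling adds 76 days: March 26, 1993 + 76 days = June 10, 1993.
From January 11, 1992 through April 22, 1992 inclusive is 103 days; tolling adds 103 days: June 10, 1993 + 103 days = September 21, 1993.
Tolling adds 108 days: September 21, 1993 + 108 days = January 7, 1994.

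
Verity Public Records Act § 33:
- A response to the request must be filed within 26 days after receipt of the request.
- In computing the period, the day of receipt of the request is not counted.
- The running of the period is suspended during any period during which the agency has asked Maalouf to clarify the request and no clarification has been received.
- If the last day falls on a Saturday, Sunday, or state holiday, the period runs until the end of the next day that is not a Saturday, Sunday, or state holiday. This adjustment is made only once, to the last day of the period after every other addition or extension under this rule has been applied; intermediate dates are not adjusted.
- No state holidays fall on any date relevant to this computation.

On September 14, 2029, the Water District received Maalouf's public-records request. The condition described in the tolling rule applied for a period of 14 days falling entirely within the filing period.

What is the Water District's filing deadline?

October 24, 2029

26 days after September 14, 2029 is October 10, 2029.
Tolling adds 14 days: October 10, 2029 + 14 days = October 24, 2029.
October 24, 2029 is a Wednesday and not a state holiday, so no extension applies.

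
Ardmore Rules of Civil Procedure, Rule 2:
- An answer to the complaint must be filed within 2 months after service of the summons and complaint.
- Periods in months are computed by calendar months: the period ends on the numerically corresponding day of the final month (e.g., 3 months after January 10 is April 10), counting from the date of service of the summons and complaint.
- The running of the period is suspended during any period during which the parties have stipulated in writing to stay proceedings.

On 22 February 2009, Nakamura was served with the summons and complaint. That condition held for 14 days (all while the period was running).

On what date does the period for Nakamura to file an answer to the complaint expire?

2 months after 22 February 2009 is April 22, 2009.
Tolling adds 14 days: April 22, 2009 + 14 days = May 6, 2009.

May 6, 2009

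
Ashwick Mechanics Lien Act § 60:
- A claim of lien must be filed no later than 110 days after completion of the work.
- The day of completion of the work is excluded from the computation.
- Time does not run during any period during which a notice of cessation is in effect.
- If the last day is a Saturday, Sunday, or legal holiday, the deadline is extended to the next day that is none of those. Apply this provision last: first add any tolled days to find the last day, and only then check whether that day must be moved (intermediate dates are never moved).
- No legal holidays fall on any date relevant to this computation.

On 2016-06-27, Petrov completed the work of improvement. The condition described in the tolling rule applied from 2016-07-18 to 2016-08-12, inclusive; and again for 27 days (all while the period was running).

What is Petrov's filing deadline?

December 7, 2016

110 days after 2016-06-27 is October 15, 2016.
From July 18, 2016 through August 12, 2016 inclusive is 26 days; tolling adds 26 days: October 15, 2016 + 26 days = November 10, 2016.
Tolling adds 27 days: November 10, 2016 + 27 days = December 7, 2016.
December 7, 2016 is a Wednesday and not a legal holiday, so no extension applies.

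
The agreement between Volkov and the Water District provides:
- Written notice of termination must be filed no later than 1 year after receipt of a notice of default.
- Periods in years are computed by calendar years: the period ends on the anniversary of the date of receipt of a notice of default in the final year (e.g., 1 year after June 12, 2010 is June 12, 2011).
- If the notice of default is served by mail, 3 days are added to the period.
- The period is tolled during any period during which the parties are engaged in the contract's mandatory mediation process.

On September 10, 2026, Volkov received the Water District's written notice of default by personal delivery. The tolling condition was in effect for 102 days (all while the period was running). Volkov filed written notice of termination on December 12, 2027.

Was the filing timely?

1 year after September 10, 2026 is September 10, 2027.
Service was not by mail, so no mail extension applies.
Tolling adds 102 days: September 10, 2027 + 102 days = December 21, 2027.
The deadline is December 21, 2027; the filing on December 12, 2027 is on or before that date.

Yes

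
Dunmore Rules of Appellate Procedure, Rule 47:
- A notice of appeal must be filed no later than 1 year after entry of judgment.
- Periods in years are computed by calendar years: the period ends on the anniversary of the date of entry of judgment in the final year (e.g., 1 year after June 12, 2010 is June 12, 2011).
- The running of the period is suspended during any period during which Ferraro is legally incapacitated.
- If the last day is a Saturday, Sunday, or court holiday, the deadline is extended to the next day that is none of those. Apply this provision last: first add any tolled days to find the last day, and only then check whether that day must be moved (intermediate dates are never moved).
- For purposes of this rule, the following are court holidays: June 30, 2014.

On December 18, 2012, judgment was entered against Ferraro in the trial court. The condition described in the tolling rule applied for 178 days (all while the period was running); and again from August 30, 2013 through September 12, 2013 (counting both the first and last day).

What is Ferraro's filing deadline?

1 year after December 18, 2012 is December 18, 2013.
Tolling adds 178 days: December 18, 2013 + 178 days = June 14, 2014.
From August 30, 2013 through September 12, 2013 inclusive is 14 days; tolling adds 14 days: June 14, 2014 + 14 days = June 28, 2014.
June 28, 2014 is Saturday; June 29, 2014 is Sunday; June 30, 2014 is a listed holiday. The next qualifying day is July 1, 2014.

July 1, 2014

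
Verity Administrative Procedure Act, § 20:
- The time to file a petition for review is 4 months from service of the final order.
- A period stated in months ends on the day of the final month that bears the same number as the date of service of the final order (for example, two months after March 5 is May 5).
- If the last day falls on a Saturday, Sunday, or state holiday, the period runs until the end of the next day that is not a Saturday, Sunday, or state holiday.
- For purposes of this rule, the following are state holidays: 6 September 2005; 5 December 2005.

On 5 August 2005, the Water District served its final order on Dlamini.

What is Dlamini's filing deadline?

December 6, 2005

4 months after 5 August 2005 is December 5, 2005.
December 5, 2005 is a listed holiday. The next qualifying day is December 6, 2005.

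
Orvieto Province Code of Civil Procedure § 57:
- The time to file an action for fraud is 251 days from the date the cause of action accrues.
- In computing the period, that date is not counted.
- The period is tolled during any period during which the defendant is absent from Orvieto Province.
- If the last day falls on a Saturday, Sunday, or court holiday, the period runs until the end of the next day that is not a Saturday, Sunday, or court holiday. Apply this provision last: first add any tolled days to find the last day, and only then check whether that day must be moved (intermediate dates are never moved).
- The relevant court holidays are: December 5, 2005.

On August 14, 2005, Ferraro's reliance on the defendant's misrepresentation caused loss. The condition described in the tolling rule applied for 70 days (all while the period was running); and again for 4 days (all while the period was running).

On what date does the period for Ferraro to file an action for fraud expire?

251 days after August 14, 2005 is April 22, 2006.
Tolling adds 70 days: April 22, 2006 + 70 days = July 1, 2006.
Tolling adds 4 days: July 1, 2006 + 4 days = July 5, 2006.
July 5, 2006 is a Wednesday and not a court holiday, so no extension applies.

July 5, 2006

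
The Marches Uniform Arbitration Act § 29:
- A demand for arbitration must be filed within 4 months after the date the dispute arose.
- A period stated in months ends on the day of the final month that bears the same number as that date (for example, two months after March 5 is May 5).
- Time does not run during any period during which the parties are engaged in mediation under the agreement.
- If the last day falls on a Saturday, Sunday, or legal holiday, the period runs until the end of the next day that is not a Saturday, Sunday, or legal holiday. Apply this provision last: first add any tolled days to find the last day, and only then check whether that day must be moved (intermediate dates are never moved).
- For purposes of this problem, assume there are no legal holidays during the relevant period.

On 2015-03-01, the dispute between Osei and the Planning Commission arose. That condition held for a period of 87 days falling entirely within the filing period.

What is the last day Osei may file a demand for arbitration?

September 28, 2015

4 months after 2015-03-01 is July 1, 2015.
Tolling adds 87 days: July 1, 2015 + 87 days = September 26, 2015.
September 26, 2015 is Saturday; September 27, 2015 is Sunday. The next qualifying day is September 28, 2015.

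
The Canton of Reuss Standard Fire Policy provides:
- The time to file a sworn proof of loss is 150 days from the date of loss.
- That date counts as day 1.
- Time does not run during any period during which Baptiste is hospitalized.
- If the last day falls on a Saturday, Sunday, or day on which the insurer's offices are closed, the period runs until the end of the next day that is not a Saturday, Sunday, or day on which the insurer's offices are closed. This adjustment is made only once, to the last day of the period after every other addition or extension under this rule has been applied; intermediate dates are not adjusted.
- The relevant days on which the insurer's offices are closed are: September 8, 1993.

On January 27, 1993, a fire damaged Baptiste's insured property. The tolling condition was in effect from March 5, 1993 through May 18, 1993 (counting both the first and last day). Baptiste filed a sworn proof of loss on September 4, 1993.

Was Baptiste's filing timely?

Yes

Counting January 27, 1993 as day 1, day 150 is June 25, 1993.
From March 5, 1993 through May 18, 1993 inclusive is 75 days; tolling adds 75 days: June 25, 1993 + 75 days = September 8, 1993.
September 8, 1993 is a listed holiday. The next qualifying day is September 9, 1993.
The deadline is September 9, 1993; the filing on September 4, 1993 is on or before that date.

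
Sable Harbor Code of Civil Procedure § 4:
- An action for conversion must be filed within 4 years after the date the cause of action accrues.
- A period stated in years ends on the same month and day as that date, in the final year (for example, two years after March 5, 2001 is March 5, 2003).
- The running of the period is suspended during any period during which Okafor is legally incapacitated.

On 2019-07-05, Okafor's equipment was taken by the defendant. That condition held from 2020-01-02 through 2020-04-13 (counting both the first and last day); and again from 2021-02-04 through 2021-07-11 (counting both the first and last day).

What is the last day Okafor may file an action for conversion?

4 years after 2019-07-05 is July 5, 2023.
From January 2, 2020 through April 13, 2020 inclusive is 103 days; tolling adds 103 days: July 5, 2023 + 103 days = October 16, 2023.
From February 4, 2021 through July 11, 2021 inclusive is 158 days; tolling adds 158 days: October 16, 2023 + 158 days = March 22, 2024.

March 22, 2024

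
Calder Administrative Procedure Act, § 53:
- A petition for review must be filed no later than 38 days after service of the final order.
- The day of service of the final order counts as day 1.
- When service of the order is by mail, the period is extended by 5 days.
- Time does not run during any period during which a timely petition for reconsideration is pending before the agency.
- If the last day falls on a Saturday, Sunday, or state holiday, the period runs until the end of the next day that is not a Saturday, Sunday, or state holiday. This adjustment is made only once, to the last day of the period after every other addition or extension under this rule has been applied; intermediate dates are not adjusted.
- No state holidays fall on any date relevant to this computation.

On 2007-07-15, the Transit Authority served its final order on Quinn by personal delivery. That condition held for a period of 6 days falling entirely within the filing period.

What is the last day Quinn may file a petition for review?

Counting 2007-07-15 as day 1, day 38 is August 21, 2007.
Service was not by mail, so no mail extension applies.
Tolling adds 6 days: August 21, 2007 + 6 days = August 27, 2007.
August 27, 2007 is a Monday and not a state holiday, so no extension applies.

August 27, 2007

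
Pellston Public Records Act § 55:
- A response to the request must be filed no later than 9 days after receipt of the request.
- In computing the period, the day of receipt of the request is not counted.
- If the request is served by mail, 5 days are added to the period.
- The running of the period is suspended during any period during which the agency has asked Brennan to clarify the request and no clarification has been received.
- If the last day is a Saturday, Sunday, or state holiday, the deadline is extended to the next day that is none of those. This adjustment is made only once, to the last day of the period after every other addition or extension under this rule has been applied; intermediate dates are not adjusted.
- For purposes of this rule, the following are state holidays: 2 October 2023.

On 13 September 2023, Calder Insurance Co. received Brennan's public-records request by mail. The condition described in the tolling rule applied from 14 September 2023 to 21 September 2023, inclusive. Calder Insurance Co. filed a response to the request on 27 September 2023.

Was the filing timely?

Yes

9 days after 13 September 2023 is September 22, 2023.
Service was by mail, adding 5 days: September 22, 2023 + 5 days = September 27, 2023.
From September 14, 2023 through September 21, 2023 inclusive is 8 days; tolling adds 8 days: September 27, 2023 + 8 days = October 5, 2023.
October 5, 2023 is a Thursday and not a state holiday, so no extension applies.
The deadline is October 5, 2023; the filing on September 27, 2023 is on or before that date.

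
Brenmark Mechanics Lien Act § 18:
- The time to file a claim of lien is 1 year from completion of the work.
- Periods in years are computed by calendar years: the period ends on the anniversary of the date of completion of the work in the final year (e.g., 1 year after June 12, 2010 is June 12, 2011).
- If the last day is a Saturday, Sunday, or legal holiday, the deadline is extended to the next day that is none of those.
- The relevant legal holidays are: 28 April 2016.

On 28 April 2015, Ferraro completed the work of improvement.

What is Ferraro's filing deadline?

April 29, 2016

1 year after 28 April 2015 is April 28, 2016.
April 28, 2016 is a listed holiday. The next qualifying day is April 29, 2016.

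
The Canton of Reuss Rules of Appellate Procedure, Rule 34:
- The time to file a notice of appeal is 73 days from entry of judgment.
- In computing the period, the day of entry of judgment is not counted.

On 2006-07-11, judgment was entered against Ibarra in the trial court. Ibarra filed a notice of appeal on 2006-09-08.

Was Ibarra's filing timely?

Yes

73 days after 2006-07-11 is September 22, 2006.
The deadline is September 22, 2006; the filing on September 8, 2006 is on or before that date.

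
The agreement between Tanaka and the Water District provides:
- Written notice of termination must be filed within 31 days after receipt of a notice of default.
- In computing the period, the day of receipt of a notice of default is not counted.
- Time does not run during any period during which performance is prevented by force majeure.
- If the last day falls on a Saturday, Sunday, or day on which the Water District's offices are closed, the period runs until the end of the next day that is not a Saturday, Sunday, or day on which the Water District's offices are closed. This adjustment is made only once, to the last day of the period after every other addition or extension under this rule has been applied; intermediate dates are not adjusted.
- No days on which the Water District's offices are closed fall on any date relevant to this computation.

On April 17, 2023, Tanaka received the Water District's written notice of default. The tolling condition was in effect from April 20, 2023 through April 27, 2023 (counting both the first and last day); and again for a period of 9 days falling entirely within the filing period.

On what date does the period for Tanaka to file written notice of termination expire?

June 5, 2023

31 days after April 17, 2023 is May 18, 2023.
From April 20, 2023 through April 27, 2023 inclusive is 8 days; tolling adds 8 days: May 18, 2023 + 8 days = May 26, 2023.
Tolling adds 9 days: May 26, 2023 + 9 days = June 4, 2023.
June 4, 2023 is Sunday. The next qualifying day is June 5, 2023.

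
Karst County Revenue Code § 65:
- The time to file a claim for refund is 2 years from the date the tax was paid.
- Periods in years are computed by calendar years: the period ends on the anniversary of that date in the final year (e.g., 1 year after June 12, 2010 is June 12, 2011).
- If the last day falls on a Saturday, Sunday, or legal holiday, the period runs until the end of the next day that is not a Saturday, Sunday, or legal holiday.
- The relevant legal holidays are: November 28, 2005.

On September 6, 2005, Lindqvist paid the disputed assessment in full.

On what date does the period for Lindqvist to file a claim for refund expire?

2 years after September 6, 2005 is September 6, 2007.
September 6, 2007 is a Thursday and not a legal holiday, so no extension applies.

September 6, 2007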